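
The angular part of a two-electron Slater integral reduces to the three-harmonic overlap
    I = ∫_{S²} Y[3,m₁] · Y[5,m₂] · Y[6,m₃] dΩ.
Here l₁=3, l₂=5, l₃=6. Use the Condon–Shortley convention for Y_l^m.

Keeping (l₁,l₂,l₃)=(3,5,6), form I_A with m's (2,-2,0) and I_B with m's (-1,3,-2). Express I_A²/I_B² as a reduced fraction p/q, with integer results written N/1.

9/7

Same 3,5,6: normalisation and zero-m 3j drop out of the ratio.
A: Δ: 2! 4! 8! / 15! → 1/675675; sum: t=0:+1/8640 t=1:−1/34560 = 1/11520; 3j²(3 5 6; 2 -2 0) = Δ·Π!·Σ² = 3/143  (sign +1)
B: Δ: 2! 4! 8! / 15! → 1/675675; sum: t=0:+1/1935360 t=1:−1/30240 t=2:+1/11520 = 1/18432; 3j²(3 5 6; -1 3 -2) = Δ·Π!·Σ² = 7/429  (sign +1)
I_A²/I_B² = (3/143)/(7/429) = 9/7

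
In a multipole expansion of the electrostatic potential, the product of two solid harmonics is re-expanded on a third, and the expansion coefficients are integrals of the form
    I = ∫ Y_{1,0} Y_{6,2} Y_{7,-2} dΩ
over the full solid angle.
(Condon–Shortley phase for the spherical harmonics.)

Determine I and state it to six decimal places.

Checks pass: Σm=0; 14 even; l₃=7∈[5,7].
(2·1+1)(2·6+1)(2·7+1) = 585
Δ: 0! 2! 12! / 15! → 1/1365
sum: t=0:+1/518400 = 1/518400
3j²(1 6 7; 0 0 0) = Δ·Π!·Σ² = 7/195  (sign -1)
sum: t=0:+1/967680 = 1/967680
3j²(1 6 7; 0 2 -2) = Δ·Π!·Σ² = 3/91  (sign -1)
combine: 4πI² = 585·7/195·3/91 = 9/13
take √, sign +1: I = 0.23471705

0.234717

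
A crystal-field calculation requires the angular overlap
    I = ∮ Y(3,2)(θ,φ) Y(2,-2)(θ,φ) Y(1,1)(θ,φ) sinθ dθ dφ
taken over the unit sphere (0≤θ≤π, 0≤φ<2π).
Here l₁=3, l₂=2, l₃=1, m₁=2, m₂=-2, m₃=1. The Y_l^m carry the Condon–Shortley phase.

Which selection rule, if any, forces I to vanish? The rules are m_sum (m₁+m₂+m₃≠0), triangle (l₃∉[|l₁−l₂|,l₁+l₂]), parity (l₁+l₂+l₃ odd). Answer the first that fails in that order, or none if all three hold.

Σmᵢ = 1  ✗
l₃∈[|l₁−l₂|,l₁+l₂]=[1,5], have l₃=1
Σlᵢ = 6 ⇒ even

m_sum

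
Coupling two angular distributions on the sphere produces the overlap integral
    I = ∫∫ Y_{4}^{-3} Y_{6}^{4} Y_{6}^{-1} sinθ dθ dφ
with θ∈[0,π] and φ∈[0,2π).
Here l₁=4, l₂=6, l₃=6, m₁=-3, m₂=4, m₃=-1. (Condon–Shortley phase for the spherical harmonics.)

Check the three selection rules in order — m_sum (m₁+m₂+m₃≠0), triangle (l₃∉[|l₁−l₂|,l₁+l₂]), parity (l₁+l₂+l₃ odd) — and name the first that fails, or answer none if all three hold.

none

m₁+m₂+m₃ = -3 + 4 − 1 = 0  ✓
triangle: |4−6|=2 ≤ l₃=6 ≤ 4+6=10  ✓
parity: l₁+l₂+l₃ = 16 is even  ✓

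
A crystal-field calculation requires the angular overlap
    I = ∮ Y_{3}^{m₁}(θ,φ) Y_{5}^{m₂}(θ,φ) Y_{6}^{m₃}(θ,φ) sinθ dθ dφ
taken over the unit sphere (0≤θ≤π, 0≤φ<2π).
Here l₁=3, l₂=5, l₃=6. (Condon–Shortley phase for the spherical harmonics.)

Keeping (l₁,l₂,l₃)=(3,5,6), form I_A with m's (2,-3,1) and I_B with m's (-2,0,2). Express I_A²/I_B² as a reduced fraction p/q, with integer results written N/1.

Shared (l₁,l₂,l₃)=(3,5,6): N and (l;000)² cancel in I_A²/I_B².
A: Δ = 2!·4!·8!/15! = 1/675675; Racah Σ t=0..1: t=0:+1/17280 t=1:−1/120960 = 1/20160; ⇒ 3j(3 5 6; 2 -3 1)² = 64/3003, sgn -1
B: Δ = 2!·4!·8!/15! = 1/675675; Racah Σ t=1..2: t=1:−1/13824 t=2:+1/8640 = 1/23040; ⇒ 3j(3 5 6; -2 0 2)² = 2/429, sgn +1
I_A²/I_B² = (64/3003)/(2/429) = 32/7

32/7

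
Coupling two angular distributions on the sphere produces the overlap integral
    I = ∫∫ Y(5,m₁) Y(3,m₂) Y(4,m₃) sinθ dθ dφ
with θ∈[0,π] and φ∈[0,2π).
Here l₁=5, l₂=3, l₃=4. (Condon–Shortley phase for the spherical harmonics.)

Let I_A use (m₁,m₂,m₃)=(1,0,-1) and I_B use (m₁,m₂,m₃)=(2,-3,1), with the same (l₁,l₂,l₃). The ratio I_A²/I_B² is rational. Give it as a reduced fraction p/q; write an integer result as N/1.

361/875

l's match ⇒ only the (l;m) 3-j factors differ between A and B.
A: triangle coeff Δ(5,3,4) = 1/180180; Σ_t [1,3]: t=1:−1/432 t=2:+1/192 t=3:−1/1440 = 19/8640; (3j)²=361/30030 [(5 3 4; 1 0 -1)], sign=-1
B: triangle coeff Δ(5,3,4) = 1/180180; Σ_t [0,0]: t=0:+1/1728 = 1/1728; (3j)²=25/858 [(5 3 4; 2 -3 1)], sign=-1
I_A²/I_B² = (361/30030)/(25/858) = 361/875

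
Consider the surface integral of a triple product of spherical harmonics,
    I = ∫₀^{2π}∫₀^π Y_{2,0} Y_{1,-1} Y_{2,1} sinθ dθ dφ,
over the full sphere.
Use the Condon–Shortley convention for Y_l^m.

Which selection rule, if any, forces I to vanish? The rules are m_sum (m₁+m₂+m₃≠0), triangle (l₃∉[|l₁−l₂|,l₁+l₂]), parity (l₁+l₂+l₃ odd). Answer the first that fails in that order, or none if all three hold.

azimuthal sum: 0 − 1 + 1 = 0  ✓
1 ≤ 2 ≤ 3 (triangle on l)  ✓
L = 2 + 1 + 2 = 5 (odd)  ✗

parity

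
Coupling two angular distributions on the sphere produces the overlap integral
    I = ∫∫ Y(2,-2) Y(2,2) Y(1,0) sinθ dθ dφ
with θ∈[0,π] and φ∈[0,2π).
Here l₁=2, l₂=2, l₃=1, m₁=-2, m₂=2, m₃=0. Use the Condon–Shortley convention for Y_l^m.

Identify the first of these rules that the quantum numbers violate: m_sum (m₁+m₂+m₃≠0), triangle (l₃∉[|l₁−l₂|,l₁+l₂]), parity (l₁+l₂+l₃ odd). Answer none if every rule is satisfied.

Σmᵢ = 0  ✓
l₃∈[|l₁−l₂|,l₁+l₂]=[0,4], have l₃=1  ✓
Σlᵢ = 5 ⇒ odd  ✗

parity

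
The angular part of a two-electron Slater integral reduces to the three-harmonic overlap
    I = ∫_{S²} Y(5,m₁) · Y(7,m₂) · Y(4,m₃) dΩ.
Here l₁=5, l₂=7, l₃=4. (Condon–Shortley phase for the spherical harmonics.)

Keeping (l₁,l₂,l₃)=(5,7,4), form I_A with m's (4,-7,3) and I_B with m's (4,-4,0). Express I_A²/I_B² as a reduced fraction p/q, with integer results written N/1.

637/320

Shared (l₁,l₂,l₃)=(5,7,4): N and (l;000)² cancel in I_A²/I_B².
A: Δ = 8!·2!·6!/17! = 1/6126120; Racah Σ t=0..0: t=0:+1/29030400 = 1/29030400; ⇒ 3j(5 7 4; 4 -7 3)² = 21/680, sgn -1
B: Δ = 8!·2!·6!/17! = 1/6126120; Racah Σ t=0..1: t=0:+1/1451520 t=1:−1/483840 = -1/725760; ⇒ 3j(5 7 4; 4 -4 0)² = 24/1547, sgn -1
I_A²/I_B² = (21/680)/(24/1547) = 637/320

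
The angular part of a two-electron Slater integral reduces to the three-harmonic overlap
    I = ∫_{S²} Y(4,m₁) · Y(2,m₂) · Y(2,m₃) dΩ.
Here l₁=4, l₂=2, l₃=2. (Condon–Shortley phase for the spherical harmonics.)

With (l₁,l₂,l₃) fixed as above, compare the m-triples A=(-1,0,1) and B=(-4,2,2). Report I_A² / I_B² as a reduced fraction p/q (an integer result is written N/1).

3/7

Shared (l₁,l₂,l₃)=(4,2,2): N and (l;000)² cancel in I_A²/I_B².
A: Δ = 4!·4!·0!/9! = 1/630; Racah Σ t=2..2: t=2:+1/24 = 1/24; ⇒ 3j(4 2 2; -1 0 1)² = 1/21, sgn -1
B: Δ = 4!·4!·0!/9! = 1/630; Racah Σ t=4..4: t=4:+1/576 = 1/576; ⇒ 3j(4 2 2; -4 2 2)² = 1/9, sgn +1
I_A²/I_B² = (1/21)/(1/9) = 3/7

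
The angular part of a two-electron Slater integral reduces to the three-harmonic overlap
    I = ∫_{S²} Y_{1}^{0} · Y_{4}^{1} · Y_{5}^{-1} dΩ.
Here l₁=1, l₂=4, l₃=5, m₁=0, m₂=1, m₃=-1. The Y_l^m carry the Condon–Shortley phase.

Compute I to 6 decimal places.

Checks pass: Σm=0; 10 even; l₃=5∈[3,5].
(2·1+1)(2·4+1)(2·5+1) = 297
Δ: 0! 2! 8! / 11! → 1/495
sum: t=0:+1/576 = 1/576
3j²(1 4 5; 0 0 0) = Δ·Π!·Σ² = 5/99  (sign -1)
sum: t=0:+1/720 = 1/720
3j²(1 4 5; 0 1 -1) = Δ·Π!·Σ² = 8/165  (sign +1)
combine: 4πI² = 297·5/99·8/165 = 8/11
take √, sign -1: I = -0.24057125

-0.240571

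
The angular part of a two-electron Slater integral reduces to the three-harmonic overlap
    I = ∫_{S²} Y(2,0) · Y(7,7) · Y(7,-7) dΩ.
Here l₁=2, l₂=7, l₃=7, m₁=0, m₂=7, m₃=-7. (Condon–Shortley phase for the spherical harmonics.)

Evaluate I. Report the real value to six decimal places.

Rules hold: Σm=0, L=16 even, 5≤7≤9.
N = 5·15·15 = 1125
Δ = 2!·2!·12!/17! = 1/185640
Racah Σ t=0..2: t=0:+1/2419200 t=1:−1/518400 t=2:+1/2419200 = -1/907200
⇒ 3j(2 7 7; 0 0 0)² = 56/3315, sgn +1
Racah Σ t=2..2: t=2:+1/1916006400 = 1/1916006400
⇒ 3j(2 7 7; 0 7 -7)² = 91/2040, sgn +1
4πI² = N·(3j₀)²·(3jₘ)² = 245/289
I = +1·√(0.847751/4π) = 0.25973423

0.259734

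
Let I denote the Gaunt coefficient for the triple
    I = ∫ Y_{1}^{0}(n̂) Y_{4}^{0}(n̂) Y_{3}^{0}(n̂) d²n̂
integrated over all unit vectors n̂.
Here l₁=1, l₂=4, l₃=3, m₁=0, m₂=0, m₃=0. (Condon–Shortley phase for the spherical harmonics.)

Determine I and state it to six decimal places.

0.246233

Rules hold: Σm=0, L=8 even, 3≤3≤5.
N = 3·9·7 = 189
Δ = 2!·0!·6!/9! = 1/252
Racah Σ t=1..1: t=1:−1/36 = -1/36
⇒ 3j(1 4 3; 0 0 0)² = 4/63, sgn +1
(m-triple is (0,0,0) — same symbol as above.)
4πI² = N·(3j₀)²·(3jₘ)² = 16/21
I = +1·√(0.761905/4π) = 0.24623252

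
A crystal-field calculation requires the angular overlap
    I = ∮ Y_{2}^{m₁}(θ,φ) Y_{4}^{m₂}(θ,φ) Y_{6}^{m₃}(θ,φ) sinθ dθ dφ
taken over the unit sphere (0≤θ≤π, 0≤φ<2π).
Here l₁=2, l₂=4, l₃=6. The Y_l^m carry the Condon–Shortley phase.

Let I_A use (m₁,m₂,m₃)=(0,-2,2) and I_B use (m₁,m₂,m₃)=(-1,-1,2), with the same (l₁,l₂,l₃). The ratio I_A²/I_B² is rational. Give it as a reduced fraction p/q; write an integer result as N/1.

Shared (l₁,l₂,l₃)=(2,4,6): N and (l;000)² cancel in I_A²/I_B².
A: Δ = 0!·4!·8!/13! = 1/6435; Racah Σ t=0..0: t=0:+1/5760 = 1/5760; ⇒ 3j(2 4 6; 0 -2 2)² = 56/2145, sgn +1
B: Δ = 0!·4!·8!/13! = 1/6435; Racah Σ t=0..0: t=0:+1/4320 = 1/4320; ⇒ 3j(2 4 6; -1 -1 2)² = 224/6435, sgn +1
I_A²/I_B² = (56/2145)/(224/6435) = 3/4

3/4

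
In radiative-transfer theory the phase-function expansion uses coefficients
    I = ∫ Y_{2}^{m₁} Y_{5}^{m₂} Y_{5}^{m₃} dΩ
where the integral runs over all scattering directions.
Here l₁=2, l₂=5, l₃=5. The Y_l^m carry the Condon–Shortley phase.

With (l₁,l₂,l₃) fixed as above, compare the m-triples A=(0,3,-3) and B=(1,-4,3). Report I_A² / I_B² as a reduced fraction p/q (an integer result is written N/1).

1/147

Same 2,5,5: normalisation and zero-m 3j drop out of the ratio.
A: Δ: 2! 2! 8! / 13! → 1/38610; sum: t=0:+1/161280 t=1:−1/5040 t=2:+1/5760 = -1/53760; 3j²(2 5 5; 0 3 -3) = Δ·Π!·Σ² = 1/4290  (sign -1)
B: Δ: 2! 2! 8! / 13! → 1/38610; sum: t=0:+1/10080 t=1:−1/80640 = 1/11520; 3j²(2 5 5; 1 -4 3) = Δ·Π!·Σ² = 49/1430  (sign +1)
I_A²/I_B² = (1/4290)/(49/1430) = 1/147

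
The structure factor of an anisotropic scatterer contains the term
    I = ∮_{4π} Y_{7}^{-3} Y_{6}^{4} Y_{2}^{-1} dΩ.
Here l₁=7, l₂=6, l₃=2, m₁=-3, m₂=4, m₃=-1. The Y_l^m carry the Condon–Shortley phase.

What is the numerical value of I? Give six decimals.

0.000000

l₁+l₂+l₃=15 is odd: 3j(l;000)=0 ⇒ I=0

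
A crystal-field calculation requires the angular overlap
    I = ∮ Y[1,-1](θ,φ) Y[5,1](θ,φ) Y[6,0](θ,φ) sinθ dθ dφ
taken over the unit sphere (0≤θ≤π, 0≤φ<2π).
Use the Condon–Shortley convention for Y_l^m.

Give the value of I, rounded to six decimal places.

0.158246

m-sum 0 ✓  L=12 even ✓  4≤6≤6 ✓
Π(2lᵢ+1) = 3×11×13 = 429
triangle coeff Δ(1,5,6) = 1/858
Σ_t [0,0]: t=0:+1/14400 = 1/14400
(3j)²=6/143 [(1 5 6; 0 0 0)], sign=+1
Σ_t [0,0]: t=0:+1/34560 = 1/34560
(3j)²=5/286 [(1 5 6; -1 1 0)], sign=+1
⇒ 4πI² = 45/143
I = (+1)√(45/143/(4π)) = 0.15824621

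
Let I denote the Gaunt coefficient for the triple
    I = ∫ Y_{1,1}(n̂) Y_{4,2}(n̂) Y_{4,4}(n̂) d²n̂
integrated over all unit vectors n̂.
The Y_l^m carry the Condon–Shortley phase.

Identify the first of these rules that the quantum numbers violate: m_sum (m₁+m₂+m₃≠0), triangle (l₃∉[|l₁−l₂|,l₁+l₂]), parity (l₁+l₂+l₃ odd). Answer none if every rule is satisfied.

m_sum

m₁+m₂+m₃ = 1 + 2 + 4 = 7  ✗
triangle: |1−4|=3 ≤ l₃=4 ≤ 1+4=5
parity: l₁+l₂+l₃ = 9 is odd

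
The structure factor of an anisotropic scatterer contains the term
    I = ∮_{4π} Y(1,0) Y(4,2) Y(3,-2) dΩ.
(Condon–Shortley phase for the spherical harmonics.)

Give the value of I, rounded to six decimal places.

m-sum 0 ✓  L=8 even ✓  3≤3≤5 ✓
Π(2lᵢ+1) = 3×9×7 = 189
triangle coeff Δ(1,4,3) = 1/252
Σ_t [1,1]: t=1:−1/36 = -1/36
(3j)²=4/63 [(1 4 3; 0 0 0)], sign=+1
Σ_t [1,1]: t=1:−1/120 = -1/120
(3j)²=1/21 [(1 4 3; 0 2 -2)], sign=+1
⇒ 4πI² = 4/7
I = (+1)√(4/7/(4π)) = 0.21324362

0.213244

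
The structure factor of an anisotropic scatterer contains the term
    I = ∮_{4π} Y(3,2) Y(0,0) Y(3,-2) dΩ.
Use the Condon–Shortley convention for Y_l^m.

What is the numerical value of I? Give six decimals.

0.282095

m-sum 0 ✓  L=6 even ✓  3≤3≤3 ✓
Π(2lᵢ+1) = 7×1×7 = 49
triangle coeff Δ(3,0,3) = 1/7
Σ_t [0,0]: t=0:+1/36 = 1/36
(3j)²=1/7 [(3 0 3; 0 0 0)], sign=-1
Σ_t [0,0]: t=0:+1/120 = 1/120
(3j)²=1/7 [(3 0 3; 2 0 -2)], sign=-1
⇒ 4πI² = 1/1
I = (+1)√(1/1/(4π)) = 0.28209479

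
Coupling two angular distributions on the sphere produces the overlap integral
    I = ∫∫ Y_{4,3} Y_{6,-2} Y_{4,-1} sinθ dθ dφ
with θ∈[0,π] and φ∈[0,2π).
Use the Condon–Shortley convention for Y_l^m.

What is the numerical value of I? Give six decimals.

Checks pass: Σm=0; 14 even; l₃=4∈[2,10].
(2·4+1)(2·6+1)(2·4+1) = 1053
Δ: 6! 2! 6! / 15! → 1/1261260
sum: t=2:+1/4608 t=3:−1/1296 t=4:+1/4608 = -7/20736
3j²(4 6 4; 0 0 0) = Δ·Π!·Σ² = 20/1287  (sign -1)
sum: t=0:+1/34560 t=1:−1/8640 = -1/11520
3j²(4 6 4; 3 -2 -1) = Δ·Π!·Σ² = 3/143  (sign +1)
combine: 4πI² = 1053·20/1287·3/143 = 540/1573
take √, sign -1: I = -0.16528277

-0.165283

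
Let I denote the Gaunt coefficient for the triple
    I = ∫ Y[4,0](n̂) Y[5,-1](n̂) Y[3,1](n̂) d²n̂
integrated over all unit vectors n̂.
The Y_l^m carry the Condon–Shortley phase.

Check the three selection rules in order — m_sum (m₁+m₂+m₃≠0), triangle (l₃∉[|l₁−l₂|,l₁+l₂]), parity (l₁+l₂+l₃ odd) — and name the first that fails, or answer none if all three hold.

Σmᵢ = 0  ✓
l₃∈[|l₁−l₂|,l₁+l₂]=[1,9], have l₃=3  ✓
Σlᵢ = 12 ⇒ even  ✓

none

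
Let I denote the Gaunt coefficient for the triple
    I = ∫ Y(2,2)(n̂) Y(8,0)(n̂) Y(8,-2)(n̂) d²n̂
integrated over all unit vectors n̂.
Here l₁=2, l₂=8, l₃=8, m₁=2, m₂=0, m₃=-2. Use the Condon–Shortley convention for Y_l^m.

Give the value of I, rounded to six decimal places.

-0.192440

Rules hold: Σm=0, L=18 even, 6≤8≤10.
N = 5·17·17 = 1445
Δ = 2!·2!·14!/19! = 1/348840
Racah Σ t=0..2: t=0:+1/116121600 t=1:−1/25401600 t=2:+1/116121600 = -1/45158400
⇒ 3j(2 8 8; 0 0 0)² = 24/1615, sgn -1
Racah Σ t=0..0: t=0:+1/116121600 = 1/116121600
⇒ 3j(2 8 8; 2 0 -2)² = 7/323, sgn +1
4πI² = N·(3j₀)²·(3jₘ)² = 168/361
I = -1·√(0.465374/4π) = -0.19244034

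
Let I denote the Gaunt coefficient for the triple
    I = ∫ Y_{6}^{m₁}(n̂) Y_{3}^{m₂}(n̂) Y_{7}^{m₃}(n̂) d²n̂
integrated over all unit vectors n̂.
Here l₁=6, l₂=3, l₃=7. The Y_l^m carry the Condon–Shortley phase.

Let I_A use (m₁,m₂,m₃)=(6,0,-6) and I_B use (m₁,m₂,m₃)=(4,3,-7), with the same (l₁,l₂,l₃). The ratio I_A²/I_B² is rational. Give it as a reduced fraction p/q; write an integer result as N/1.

l's match ⇒ only the (l;m) 3-j factors differ between A and B.
A: triangle coeff Δ(6,3,7) = 1/2042040; Σ_t [0,0]: t=0:+1/43545600 = 1/43545600; (3j)²=33/1190 [(6 3 7; 6 0 -6)], sign=-1
B: triangle coeff Δ(6,3,7) = 1/2042040; Σ_t [2,2]: t=2:+1/174182400 = 1/174182400; (3j)²=1/136 [(6 3 7; 4 3 -7)], sign=+1
I_A²/I_B² = (33/1190)/(1/136) = 132/35

132/35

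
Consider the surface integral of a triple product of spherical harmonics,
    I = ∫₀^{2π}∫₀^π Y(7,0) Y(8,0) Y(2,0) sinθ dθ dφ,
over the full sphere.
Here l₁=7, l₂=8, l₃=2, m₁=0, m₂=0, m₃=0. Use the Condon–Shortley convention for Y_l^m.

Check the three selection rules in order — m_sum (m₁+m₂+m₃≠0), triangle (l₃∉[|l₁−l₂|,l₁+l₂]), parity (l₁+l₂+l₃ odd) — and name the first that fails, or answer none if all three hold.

m₁+m₂+m₃ = 0 + 0 + 0 = 0  ✓
triangle: |7−8|=1 ≤ l₃=2 ≤ 7+8=15  ✓
parity: l₁+l₂+l₃ = 17 is odd  ✗

parity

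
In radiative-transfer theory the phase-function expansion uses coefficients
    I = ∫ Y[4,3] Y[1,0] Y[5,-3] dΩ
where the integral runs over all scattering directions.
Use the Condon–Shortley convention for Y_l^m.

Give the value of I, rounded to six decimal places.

Checks pass: Σm=0; 10 even; l₃=5∈[3,5].
(2·4+1)(2·1+1)(2·5+1) = 297
Δ: 0! 8! 2! / 11! → 1/495
sum: t=0:+1/576 = 1/576
3j²(4 1 5; 0 0 0) = Δ·Π!·Σ² = 5/99  (sign -1)
sum: t=0:+1/5040 = 1/5040
3j²(4 1 5; 3 0 -3) = Δ·Π!·Σ² = 16/495  (sign +1)
combine: 4πI² = 297·5/99·16/495 = 16/33
take √, sign -1: I = -0.19642560

-0.196426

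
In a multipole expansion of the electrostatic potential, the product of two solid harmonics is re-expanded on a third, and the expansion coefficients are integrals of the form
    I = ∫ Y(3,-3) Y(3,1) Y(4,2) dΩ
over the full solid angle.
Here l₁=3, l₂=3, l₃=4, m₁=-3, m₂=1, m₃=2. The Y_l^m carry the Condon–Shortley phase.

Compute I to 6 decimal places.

Rules hold: Σm=0, L=10 even, 0≤4≤6.
N = 7·7·9 = 441
Δ = 2!·4!·4!/11! = 1/34650
Racah Σ t=0..2: t=0:+1/72 t=1:−1/16 t=2:+1/72 = -5/144
⇒ 3j(3 3 4; 0 0 0)² = 2/77, sgn -1
Racah Σ t=2..2: t=2:+1/192 = 1/192
⇒ 3j(3 3 4; -3 1 2)² = 3/77, sgn +1
4πI² = N·(3j₀)²·(3jₘ)² = 54/121
I = -1·√(0.446281/4π) = -0.18845135

-0.188451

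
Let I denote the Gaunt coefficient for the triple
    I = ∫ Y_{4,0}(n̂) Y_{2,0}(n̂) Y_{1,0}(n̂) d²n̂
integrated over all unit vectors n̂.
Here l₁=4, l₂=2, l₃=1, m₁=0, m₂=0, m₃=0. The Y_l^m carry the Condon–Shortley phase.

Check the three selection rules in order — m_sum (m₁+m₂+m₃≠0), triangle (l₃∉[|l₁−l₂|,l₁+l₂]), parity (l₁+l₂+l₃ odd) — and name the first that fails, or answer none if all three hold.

triangle

azimuthal sum: 0 + 0 + 0 = 0  ✓
2 ≤ 1 ≤ 6 (triangle on l)  ✗
L = 4 + 2 + 1 = 7 (odd)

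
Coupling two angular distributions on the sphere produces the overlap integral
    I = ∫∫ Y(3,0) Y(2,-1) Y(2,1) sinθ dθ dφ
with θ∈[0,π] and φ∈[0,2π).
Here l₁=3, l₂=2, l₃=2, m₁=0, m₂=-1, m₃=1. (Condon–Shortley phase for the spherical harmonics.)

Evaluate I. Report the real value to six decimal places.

L=7 odd ⇒ parity kills the (l;000) factor ⇒ I = 0

0.000000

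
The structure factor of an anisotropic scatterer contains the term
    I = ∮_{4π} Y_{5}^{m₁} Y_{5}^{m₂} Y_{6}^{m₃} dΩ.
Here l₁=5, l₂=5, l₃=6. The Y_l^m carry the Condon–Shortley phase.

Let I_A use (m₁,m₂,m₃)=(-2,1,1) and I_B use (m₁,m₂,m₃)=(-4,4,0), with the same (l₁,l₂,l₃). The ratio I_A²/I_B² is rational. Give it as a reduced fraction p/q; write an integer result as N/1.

2/3

l's match ⇒ only the (l;m) 3-j factors differ between A and B.
A: triangle coeff Δ(5,5,6) = 1/28588560; Σ_t [1,4]: t=1:−1/518400 t=2:+1/23040 t=3:−1/10368 t=4:+1/41472 = -1/32400; (3j)²=128/12155 [(5 5 6; -2 1 1)], sign=+1
B: triangle coeff Δ(5,5,6) = 1/28588560; Σ_t [3,4]: t=3:−1/3110400 t=4:+1/345600 = 1/388800; (3j)²=192/12155 [(5 5 6; -4 4 0)], sign=+1
I_A²/I_B² = (128/12155)/(192/12155) = 2/3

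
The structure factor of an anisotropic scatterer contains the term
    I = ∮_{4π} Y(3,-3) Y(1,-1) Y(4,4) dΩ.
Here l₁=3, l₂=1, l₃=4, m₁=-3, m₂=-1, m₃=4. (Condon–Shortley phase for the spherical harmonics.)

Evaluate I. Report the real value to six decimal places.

0.325735

Rules hold: Σm=0, L=8 even, 2≤4≤4.
N = 7·3·9 = 189
Δ = 0!·6!·2!/9! = 1/252
Racah Σ t=0..0: t=0:+1/36 = 1/36
⇒ 3j(3 1 4; 0 0 0)² = 4/63, sgn +1
Racah Σ t=0..0: t=0:+1/1440 = 1/1440
⇒ 3j(3 1 4; -3 -1 4)² = 1/9, sgn +1
4πI² = N·(3j₀)²·(3jₘ)² = 4/3
I = +1·√(1.33333/4π) = 0.32573501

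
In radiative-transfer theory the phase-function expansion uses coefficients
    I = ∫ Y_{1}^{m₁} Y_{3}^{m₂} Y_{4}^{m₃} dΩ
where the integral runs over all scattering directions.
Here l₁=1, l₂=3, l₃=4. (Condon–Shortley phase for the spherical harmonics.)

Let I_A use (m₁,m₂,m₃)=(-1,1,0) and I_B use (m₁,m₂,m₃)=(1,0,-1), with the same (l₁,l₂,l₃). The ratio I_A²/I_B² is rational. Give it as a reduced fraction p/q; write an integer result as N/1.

3/5

Same 1,3,4: normalisation and zero-m 3j drop out of the ratio.
A: Δ: 0! 2! 6! / 9! → 1/252; sum: t=0:+1/96 = 1/96; 3j²(1 3 4; -1 1 0) = Δ·Π!·Σ² = 1/42  (sign +1)
B: Δ: 0! 2! 6! / 9! → 1/252; sum: t=0:+1/72 = 1/72; 3j²(1 3 4; 1 0 -1) = Δ·Π!·Σ² = 5/126  (sign -1)
I_A²/I_B² = (1/42)/(5/126) = 3/5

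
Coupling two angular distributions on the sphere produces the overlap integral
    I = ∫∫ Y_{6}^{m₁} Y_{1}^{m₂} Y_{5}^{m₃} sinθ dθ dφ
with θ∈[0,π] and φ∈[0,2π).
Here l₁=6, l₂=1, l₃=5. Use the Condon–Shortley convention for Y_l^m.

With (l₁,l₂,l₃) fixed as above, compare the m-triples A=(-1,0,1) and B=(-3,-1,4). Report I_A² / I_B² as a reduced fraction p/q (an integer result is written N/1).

35/3

Shared (l₁,l₂,l₃)=(6,1,5): N and (l;000)² cancel in I_A²/I_B².
A: Δ = 2!·10!·0!/13! = 1/858; Racah Σ t=1..1: t=1:−1/17280 = -1/17280; ⇒ 3j(6 1 5; -1 0 1)² = 35/858, sgn -1
B: Δ = 2!·10!·0!/13! = 1/858; Racah Σ t=0..0: t=0:+1/725760 = 1/725760; ⇒ 3j(6 1 5; -3 -1 4)² = 1/286, sgn -1
I_A²/I_B² = (35/858)/(1/286) = 35/3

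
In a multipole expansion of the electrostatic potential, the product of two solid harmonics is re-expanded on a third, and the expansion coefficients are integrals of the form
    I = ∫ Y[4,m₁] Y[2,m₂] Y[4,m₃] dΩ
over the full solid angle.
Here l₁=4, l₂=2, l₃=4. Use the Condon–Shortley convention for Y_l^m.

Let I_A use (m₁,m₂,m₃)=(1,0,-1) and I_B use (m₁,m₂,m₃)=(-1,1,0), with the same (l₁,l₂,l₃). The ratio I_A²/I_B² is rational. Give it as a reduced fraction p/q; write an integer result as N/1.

Same 4,2,4: normalisation and zero-m 3j drop out of the ratio.
A: Δ: 2! 6! 2! / 11! → 1/13860; sum: t=0:+1/144 t=1:−1/48 t=2:+1/480 = -17/1440; 3j²(4 2 4; 1 0 -1) = Δ·Π!·Σ² = 289/13860  (sign +1)
B: Δ: 2! 6! 2! / 11! → 1/13860; sum: t=1:−1/96 t=2:+1/72 = 1/288; 3j²(4 2 4; -1 1 0) = Δ·Π!·Σ² = 1/462  (sign +1)
I_A²/I_B² = (289/13860)/(1/462) = 289/30

289/30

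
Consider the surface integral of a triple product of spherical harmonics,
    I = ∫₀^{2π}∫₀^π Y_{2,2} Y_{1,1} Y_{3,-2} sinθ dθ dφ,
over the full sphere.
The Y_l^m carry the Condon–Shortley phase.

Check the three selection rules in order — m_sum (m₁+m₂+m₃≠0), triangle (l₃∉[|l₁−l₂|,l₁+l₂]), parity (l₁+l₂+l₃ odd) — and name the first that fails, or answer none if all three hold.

m_sum

m₁+m₂+m₃ = 2 + 1 − 2 = 1  ✗
triangle: |2−1|=1 ≤ l₃=3 ≤ 2+1=3
parity: l₁+l₂+l₃ = 6 is even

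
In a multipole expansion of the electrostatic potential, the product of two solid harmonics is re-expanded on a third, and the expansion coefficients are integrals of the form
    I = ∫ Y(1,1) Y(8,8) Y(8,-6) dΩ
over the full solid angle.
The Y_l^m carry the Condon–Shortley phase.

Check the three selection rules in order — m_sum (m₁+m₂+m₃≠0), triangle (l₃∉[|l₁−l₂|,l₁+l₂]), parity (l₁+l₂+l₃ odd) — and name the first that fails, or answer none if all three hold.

m₁+m₂+m₃ = 1 + 8 − 6 = 3  ✗
triangle: |1−8|=7 ≤ l₃=8 ≤ 1+8=9
parity: l₁+l₂+l₃ = 17 is odd

m_sum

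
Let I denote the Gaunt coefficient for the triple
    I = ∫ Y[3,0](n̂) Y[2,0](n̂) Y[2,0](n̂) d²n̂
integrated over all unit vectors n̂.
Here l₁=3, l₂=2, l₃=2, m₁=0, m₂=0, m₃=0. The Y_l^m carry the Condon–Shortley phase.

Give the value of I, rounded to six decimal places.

Σlᵢ=7 odd — θ-integrand is odd under cosθ→−cosθ; I=0

0.000000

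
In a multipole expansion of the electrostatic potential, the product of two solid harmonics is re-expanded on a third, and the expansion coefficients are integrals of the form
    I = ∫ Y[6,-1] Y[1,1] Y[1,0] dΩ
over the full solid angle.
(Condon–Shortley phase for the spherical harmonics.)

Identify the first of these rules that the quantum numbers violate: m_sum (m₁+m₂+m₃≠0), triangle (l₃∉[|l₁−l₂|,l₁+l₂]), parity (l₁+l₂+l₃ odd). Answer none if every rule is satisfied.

triangle

m₁+m₂+m₃ = -1 + 1 + 0 = 0  ✓
triangle: |6−1|=5 ≤ l₃=1 ≤ 6+1=7  ✗
parity: l₁+l₂+l₃ = 8 is even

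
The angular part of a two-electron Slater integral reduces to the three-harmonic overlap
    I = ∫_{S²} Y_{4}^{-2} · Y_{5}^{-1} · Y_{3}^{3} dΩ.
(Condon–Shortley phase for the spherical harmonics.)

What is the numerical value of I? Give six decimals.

Rules hold: Σm=0, L=12 even, 1≤3≤9.
N = 9·11·7 = 693
Δ = 6!·2!·4!/13! = 1/180180
Racah Σ t=2..4: t=2:+1/576 t=3:−1/144 t=4:+1/576 = -1/288
⇒ 3j(4 5 3; 0 0 0)² = 20/1001, sgn +1
Racah Σ t=4..4: t=4:+1/2304 = 1/2304
⇒ 3j(4 5 3; -2 -1 3)² = 75/4004, sgn +1
4πI² = N·(3j₀)²·(3jₘ)² = 3375/13013
I = +1·√(0.259356/4π) = 0.14366244

0.143662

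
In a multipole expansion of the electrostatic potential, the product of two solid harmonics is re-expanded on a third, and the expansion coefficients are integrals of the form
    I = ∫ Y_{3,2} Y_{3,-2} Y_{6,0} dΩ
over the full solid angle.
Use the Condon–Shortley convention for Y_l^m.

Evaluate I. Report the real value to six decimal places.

Checks pass: Σm=0; 12 even; l₃=6∈[0,6].
(2·3+1)(2·3+1)(2·6+1) = 637
Δ: 0! 6! 6! / 13! → 1/12012
sum: t=0:+1/1296 = 1/1296
3j²(3 3 6; 0 0 0) = Δ·Π!·Σ² = 100/3003  (sign +1)
sum: t=0:+1/14400 = 1/14400
3j²(3 3 6; 2 -2 0) = Δ·Π!·Σ² = 3/1001  (sign +1)
combine: 4πI² = 637·100/3003·3/1001 = 100/1573
take √, sign +1: I = 0.07112638

0.071126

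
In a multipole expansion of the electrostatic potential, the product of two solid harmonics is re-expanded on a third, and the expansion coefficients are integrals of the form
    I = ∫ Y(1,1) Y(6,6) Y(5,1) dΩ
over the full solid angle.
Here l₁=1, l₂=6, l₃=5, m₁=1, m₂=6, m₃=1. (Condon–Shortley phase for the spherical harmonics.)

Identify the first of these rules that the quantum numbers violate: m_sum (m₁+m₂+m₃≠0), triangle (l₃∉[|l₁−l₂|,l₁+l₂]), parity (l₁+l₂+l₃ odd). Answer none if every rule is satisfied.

azimuthal sum: 1 + 6 + 1 = 8  ✗
5 ≤ 5 ≤ 7 (triangle on l)
L = 1 + 6 + 5 = 12 (even)

m_sum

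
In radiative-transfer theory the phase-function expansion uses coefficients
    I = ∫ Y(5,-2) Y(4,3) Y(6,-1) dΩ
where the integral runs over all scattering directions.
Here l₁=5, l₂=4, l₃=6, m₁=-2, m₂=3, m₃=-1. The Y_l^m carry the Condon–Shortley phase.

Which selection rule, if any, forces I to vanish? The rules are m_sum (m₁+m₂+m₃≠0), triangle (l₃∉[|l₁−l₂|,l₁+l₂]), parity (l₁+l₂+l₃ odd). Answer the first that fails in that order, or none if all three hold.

m₁+m₂+m₃ = -2 + 3 − 1 = 0  ✓
triangle: |5−4|=1 ≤ l₃=6 ≤ 5+4=9  ✓
parity: l₁+l₂+l₃ = 15 is odd  ✗

parity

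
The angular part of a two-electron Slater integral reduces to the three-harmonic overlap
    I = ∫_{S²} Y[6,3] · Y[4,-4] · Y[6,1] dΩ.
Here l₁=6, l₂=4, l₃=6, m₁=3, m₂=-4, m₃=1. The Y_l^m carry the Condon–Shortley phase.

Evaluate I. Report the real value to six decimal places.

m-sum 0 ✓  L=16 even ✓  2≤6≤10 ✓
Π(2lᵢ+1) = 13×9×13 = 1521
triangle coeff Δ(6,4,6) = 1/15315300
Σ_t [0,4]: t=0:+1/829440 t=1:−1/25920 t=2:+1/9216 t=3:−1/25920 t=4:+1/829440 = 7/207360
(3j)²=28/2431 [(6 4 6; 0 0 0)], sign=+1
Σ_t [0,0]: t=0:+1/414720 = 1/414720
(3j)²=49/2431 [(6 4 6; 3 -4 1)], sign=-1
⇒ 4πI² = 12348/34969
I = (-1)√(12348/34969/(4π)) = -0.16763001

-0.167630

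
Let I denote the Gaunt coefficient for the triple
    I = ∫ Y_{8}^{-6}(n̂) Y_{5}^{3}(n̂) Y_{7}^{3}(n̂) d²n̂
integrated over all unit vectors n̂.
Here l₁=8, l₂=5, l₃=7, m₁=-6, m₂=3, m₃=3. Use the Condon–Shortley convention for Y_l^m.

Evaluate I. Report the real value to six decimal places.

0.036695

m-sum 0 ✓  L=20 even ✓  3≤7≤13 ✓
Π(2lᵢ+1) = 17×11×15 = 2805
triangle coeff Δ(8,5,7) = 1/814773960
Σ_t [1,5]: t=1:−1/87091200 t=2:+1/4976640 t=3:−1/2073600 t=4:+1/4976640 t=5:−1/87091200 = -1/9676800
(3j)²=360/46189 [(8 5 7; 0 0 0)], sign=+1
Σ_t [4,6]: t=4:+1/4180377600 t=5:−1/261273600 t=6:+1/232243200 = 1/1393459200
(3j)²=1/1292 [(8 5 7; -6 3 3)], sign=+1
⇒ 4πI² = 1350/79781
I = (+1)√(1350/79781/(4π)) = 0.03669545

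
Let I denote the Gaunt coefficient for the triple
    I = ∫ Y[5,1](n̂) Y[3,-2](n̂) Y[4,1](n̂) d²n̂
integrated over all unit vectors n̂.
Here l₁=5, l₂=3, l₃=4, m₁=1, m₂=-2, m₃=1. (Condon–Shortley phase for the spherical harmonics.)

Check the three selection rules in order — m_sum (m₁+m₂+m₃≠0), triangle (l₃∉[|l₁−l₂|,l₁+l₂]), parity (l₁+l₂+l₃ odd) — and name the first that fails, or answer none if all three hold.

none

azimuthal sum: 1 − 2 + 1 = 0  ✓
2 ≤ 4 ≤ 8 (triangle on l)  ✓
L = 5 + 3 + 4 = 12 (even)  ✓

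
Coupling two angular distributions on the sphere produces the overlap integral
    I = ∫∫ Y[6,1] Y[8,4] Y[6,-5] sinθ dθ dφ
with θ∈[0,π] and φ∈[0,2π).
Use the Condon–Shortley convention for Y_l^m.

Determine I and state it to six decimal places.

0.082508

m-sum 0 ✓  L=20 even ✓  2≤6≤14 ✓
Π(2lᵢ+1) = 13×17×13 = 2873
triangle coeff Δ(6,8,6) = 1/1309458150
Σ_t [2,6]: t=2:+1/49766400 t=3:−1/3110400 t=4:+1/1327104 t=5:−1/3110400 t=6:+1/49766400 = 1/6635520
(3j)²=350/46189 [(6 8 6; 0 0 0)], sign=+1
Σ_t [4,5]: t=4:+1/139345920 t=5:−1/87091200 = -1/232243200
(3j)²=33/8398 [(6 8 6; 1 4 -5)], sign=+1
⇒ 4πI² = 525/6137
I = (+1)√(525/6137/(4π)) = 0.08250811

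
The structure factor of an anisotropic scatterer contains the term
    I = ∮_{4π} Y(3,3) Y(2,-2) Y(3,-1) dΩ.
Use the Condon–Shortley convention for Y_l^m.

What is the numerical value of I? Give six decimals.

0.132981

m-sum 0 ✓  L=8 even ✓  1≤3≤5 ✓
Π(2lᵢ+1) = 7×5×7 = 245
triangle coeff Δ(3,2,3) = 1/3780
Σ_t [0,2]: t=0:+1/24 t=1:−1/4 t=2:+1/24 = -1/6
(3j)²=4/105 [(3 2 3; 0 0 0)], sign=+1
Σ_t [0,0]: t=0:+1/96 = 1/96
(3j)²=1/42 [(3 2 3; 3 -2 -1)], sign=+1
⇒ 4πI² = 2/9
I = (+1)√(2/9/(4π)) = 0.13298076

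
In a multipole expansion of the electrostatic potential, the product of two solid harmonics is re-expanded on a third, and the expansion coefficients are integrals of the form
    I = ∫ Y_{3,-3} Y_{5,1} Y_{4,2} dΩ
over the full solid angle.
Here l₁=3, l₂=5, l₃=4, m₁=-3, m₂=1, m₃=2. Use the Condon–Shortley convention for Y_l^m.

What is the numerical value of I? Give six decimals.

0.143662

Checks pass: Σm=0; 12 even; l₃=4∈[2,8].
(2·3+1)(2·5+1)(2·4+1) = 693
Δ: 4! 2! 6! / 13! → 1/180180
sum: t=1:−1/576 t=2:+1/144 t=3:−1/576 = 1/288
3j²(3 5 4; 0 0 0) = Δ·Π!·Σ² = 20/1001  (sign +1)
sum: t=4:+1/2304 = 1/2304
3j²(3 5 4; -3 1 2) = Δ·Π!·Σ² = 75/4004  (sign +1)
combine: 4πI² = 693·20/1001·75/4004 = 3375/13013
take √, sign +1: I = 0.14366244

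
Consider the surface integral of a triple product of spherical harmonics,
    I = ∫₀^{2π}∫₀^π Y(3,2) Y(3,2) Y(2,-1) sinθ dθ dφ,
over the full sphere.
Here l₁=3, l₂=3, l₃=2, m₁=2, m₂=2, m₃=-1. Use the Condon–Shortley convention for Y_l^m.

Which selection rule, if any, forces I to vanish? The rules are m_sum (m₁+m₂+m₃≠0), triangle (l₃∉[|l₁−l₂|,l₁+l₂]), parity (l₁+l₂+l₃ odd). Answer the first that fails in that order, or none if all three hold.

Σmᵢ = 3  ✗
l₃∈[|l₁−l₂|,l₁+l₂]=[0,6], have l₃=2
Σlᵢ = 8 ⇒ even

m_sum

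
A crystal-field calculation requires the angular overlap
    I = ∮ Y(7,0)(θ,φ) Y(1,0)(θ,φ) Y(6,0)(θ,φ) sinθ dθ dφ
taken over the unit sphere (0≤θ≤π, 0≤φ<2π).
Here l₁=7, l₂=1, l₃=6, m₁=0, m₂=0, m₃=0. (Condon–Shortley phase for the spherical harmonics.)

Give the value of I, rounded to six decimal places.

Rules hold: Σm=0, L=14 even, 6≤6≤8.
N = 15·3·13 = 585
Δ = 2!·12!·0!/15! = 1/1365
Racah Σ t=1..1: t=1:−1/518400 = -1/518400
⇒ 3j(7 1 6; 0 0 0)² = 7/195, sgn -1
(m-triple is (0,0,0) — same symbol as above.)
4πI² = N·(3j₀)²·(3jₘ)² = 49/65
I = +1·√(0.753846/4π) = 0.24492687

0.244927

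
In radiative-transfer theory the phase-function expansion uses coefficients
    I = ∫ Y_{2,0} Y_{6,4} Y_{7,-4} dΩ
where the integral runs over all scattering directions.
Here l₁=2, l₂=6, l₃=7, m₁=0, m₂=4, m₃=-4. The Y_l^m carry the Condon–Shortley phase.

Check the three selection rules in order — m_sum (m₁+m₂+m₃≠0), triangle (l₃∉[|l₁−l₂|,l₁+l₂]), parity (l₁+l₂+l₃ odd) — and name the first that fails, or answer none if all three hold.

parity

azimuthal sum: 0 + 4 − 4 = 0  ✓
4 ≤ 7 ≤ 8 (triangle on l)  ✓
L = 2 + 6 + 7 = 15 (odd)  ✗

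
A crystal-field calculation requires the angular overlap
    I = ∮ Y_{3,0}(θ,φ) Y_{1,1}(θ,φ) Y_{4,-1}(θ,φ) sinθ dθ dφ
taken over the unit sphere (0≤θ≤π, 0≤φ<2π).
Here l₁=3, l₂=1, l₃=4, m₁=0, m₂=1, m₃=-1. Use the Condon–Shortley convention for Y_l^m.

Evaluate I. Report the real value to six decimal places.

Rules hold: Σm=0, L=8 even, 2≤4≤4.
N = 7·3·9 = 189
Δ = 0!·6!·2!/9! = 1/252
Racah Σ t=0..0: t=0:+1/36 = 1/36
⇒ 3j(3 1 4; 0 0 0)² = 4/63, sgn +1
Racah Σ t=0..0: t=0:+1/72 = 1/72
⇒ 3j(3 1 4; 0 1 -1)² = 5/126, sgn -1
4πI² = N·(3j₀)²·(3jₘ)² = 10/21
I = -1·√(0.47619/4π) = -0.19466390

-0.194664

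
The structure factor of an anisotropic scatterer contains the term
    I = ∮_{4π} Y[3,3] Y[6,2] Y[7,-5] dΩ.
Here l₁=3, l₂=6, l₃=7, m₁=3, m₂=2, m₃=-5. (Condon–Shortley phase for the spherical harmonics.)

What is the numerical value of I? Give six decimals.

m-sum 0 ✓  L=16 even ✓  3≤7≤9 ✓
Π(2lᵢ+1) = 7×13×15 = 1365
triangle coeff Δ(3,6,7) = 1/2042040
Σ_t [0,2]: t=0:+1/207360 t=1:−1/57600 t=2:+1/207360 = -1/129600
(3j)²=168/12155 [(3 6 7; 0 0 0)], sign=+1
Σ_t [0,0]: t=0:+1/3870720 = 1/3870720
(3j)²=135/6188 [(3 6 7; 3 2 -5)], sign=+1
⇒ 4πI² = 17010/41327
I = (+1)√(17010/41327/(4π)) = 0.18097988

0.180980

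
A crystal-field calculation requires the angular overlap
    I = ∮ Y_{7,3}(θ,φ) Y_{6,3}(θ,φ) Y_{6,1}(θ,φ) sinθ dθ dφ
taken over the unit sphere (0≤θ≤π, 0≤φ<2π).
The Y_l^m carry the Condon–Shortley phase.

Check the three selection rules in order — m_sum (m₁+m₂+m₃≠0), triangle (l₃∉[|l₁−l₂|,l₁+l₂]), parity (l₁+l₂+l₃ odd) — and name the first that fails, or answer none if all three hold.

m_sum

m₁+m₂+m₃ = 3 + 3 + 1 = 7  ✗
triangle: |7−6|=1 ≤ l₃=6 ≤ 7+6=13
parity: l₁+l₂+l₃ = 19 is odd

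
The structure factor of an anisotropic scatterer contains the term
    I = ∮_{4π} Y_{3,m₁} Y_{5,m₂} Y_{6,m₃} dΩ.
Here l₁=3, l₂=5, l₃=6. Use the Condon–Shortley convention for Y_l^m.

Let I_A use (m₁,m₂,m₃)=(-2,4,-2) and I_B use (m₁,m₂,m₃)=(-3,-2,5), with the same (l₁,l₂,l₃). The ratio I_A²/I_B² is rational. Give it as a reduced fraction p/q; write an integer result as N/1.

15/22

Same 3,5,6: normalisation and zero-m 3j drop out of the ratio.
A: Δ: 2! 4! 8! / 15! → 1/675675; sum: t=1:−1/967680 t=2:+1/60480 = 1/64512; 3j²(3 5 6; -2 4 -2) = Δ·Π!·Σ² = 15/1001  (sign +1)
B: Δ: 2! 4! 8! / 15! → 1/675675; sum: t=2:+1/241920 = 1/241920; 3j²(3 5 6; -3 -2 5) = Δ·Π!·Σ² = 2/91  (sign -1)
I_A²/I_B² = (15/1001)/(2/91) = 15/22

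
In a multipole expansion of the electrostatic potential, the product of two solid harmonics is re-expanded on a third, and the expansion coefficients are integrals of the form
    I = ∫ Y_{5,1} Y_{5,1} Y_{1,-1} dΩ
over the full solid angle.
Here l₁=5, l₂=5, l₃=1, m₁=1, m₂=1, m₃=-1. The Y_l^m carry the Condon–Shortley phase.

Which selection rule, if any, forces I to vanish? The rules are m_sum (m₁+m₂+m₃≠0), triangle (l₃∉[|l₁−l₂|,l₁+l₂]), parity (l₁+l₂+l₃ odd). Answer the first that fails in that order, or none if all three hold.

m_sum

Σmᵢ = 1  ✗
l₃∈[|l₁−l₂|,l₁+l₂]=[0,10], have l₃=1
Σlᵢ = 11 ⇒ odd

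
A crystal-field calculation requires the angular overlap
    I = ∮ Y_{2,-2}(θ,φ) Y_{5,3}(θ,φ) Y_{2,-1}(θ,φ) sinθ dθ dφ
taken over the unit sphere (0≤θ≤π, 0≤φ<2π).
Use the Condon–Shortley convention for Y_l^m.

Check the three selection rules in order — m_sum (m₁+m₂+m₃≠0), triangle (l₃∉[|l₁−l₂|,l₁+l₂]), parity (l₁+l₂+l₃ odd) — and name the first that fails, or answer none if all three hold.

m₁+m₂+m₃ = -2 + 3 − 1 = 0  ✓
triangle: |2−5|=3 ≤ l₃=2 ≤ 2+5=7  ✗
parity: l₁+l₂+l₃ = 9 is odd

triangle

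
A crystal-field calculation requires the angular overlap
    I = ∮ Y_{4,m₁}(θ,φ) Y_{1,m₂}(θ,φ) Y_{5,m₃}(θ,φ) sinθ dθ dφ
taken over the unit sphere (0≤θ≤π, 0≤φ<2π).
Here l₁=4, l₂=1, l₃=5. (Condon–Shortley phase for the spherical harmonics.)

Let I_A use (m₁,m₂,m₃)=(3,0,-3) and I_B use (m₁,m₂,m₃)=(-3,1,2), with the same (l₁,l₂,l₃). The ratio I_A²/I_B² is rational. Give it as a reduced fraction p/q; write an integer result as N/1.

l's match ⇒ only the (l;m) 3-j factors differ between A and B.
A: triangle coeff Δ(4,1,5) = 1/495; Σ_t [0,0]: t=0:+1/5040 = 1/5040; (3j)²=16/495 [(4 1 5; 3 0 -3)], sign=+1
B: triangle coeff Δ(4,1,5) = 1/495; Σ_t [0,0]: t=0:+1/10080 = 1/10080; (3j)²=1/165 [(4 1 5; -3 1 2)], sign=-1
I_A²/I_B² = (16/495)/(1/165) = 16/3

16/3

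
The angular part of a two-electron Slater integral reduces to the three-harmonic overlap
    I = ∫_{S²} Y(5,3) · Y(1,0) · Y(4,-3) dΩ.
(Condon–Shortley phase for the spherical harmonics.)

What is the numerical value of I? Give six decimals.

-0.196426

Rules hold: Σm=0, L=10 even, 4≤4≤6.
N = 11·3·9 = 297
Δ = 2!·8!·0!/11! = 1/495
Racah Σ t=1..1: t=1:−1/576 = -1/576
⇒ 3j(5 1 4; 0 0 0)² = 5/99, sgn -1
Racah Σ t=1..1: t=1:−1/5040 = -1/5040
⇒ 3j(5 1 4; 3 0 -3)² = 16/495, sgn +1
4πI² = N·(3j₀)²·(3jₘ)² = 16/33
I = -1·√(0.484848/4π) = -0.19642560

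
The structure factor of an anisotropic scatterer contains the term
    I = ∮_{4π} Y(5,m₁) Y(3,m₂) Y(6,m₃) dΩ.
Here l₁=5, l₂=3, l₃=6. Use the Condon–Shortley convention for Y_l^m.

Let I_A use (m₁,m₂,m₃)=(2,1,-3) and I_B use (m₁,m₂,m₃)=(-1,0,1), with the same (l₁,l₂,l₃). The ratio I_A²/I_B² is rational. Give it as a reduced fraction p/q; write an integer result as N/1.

54/35

Same 5,3,6: normalisation and zero-m 3j drop out of the ratio.
A: Δ: 2! 8! 4! / 15! → 1/675675; sum: t=0:+1/34560 t=1:−1/8640 t=2:+1/40320 = -1/16128; 3j²(5 3 6; 2 1 -3) = Δ·Π!·Σ² = 18/1001  (sign +1)
B: Δ: 2! 8! 4! / 15! → 1/675675; sum: t=0:+1/17280 t=1:−1/2880 t=2:+1/6912 = -1/6912; 3j²(5 3 6; -1 0 1) = Δ·Π!·Σ² = 5/429  (sign +1)
I_A²/I_B² = (18/1001)/(5/429) = 54/35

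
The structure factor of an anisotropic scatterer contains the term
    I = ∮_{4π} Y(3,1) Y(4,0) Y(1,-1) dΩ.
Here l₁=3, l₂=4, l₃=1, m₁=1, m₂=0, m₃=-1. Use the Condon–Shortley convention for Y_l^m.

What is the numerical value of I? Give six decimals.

0.150786

Checks pass: Σm=0; 8 even; l₃=1∈[1,7].
(2·3+1)(2·4+1)(2·1+1) = 189
Δ: 6! 0! 2! / 9! → 1/252
sum: t=3:−1/36 = -1/36
3j²(3 4 1; 0 0 0) = Δ·Π!·Σ² = 4/63  (sign +1)
sum: t=2:+1/96 = 1/96
3j²(3 4 1; 1 0 -1) = Δ·Π!·Σ² = 1/42  (sign +1)
combine: 4πI² = 189·4/63·1/42 = 2/7
take √, sign +1: I = 0.15078601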